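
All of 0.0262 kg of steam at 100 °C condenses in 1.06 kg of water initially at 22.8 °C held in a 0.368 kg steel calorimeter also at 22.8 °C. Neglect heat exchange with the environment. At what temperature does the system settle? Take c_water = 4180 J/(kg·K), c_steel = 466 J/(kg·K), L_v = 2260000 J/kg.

T_f ≈ 37.2 °C

Net heat exchanged in the isolated system is zero:
latent heat released on condensation: 0.0262·2260000 = 59212
  condensate cools 100→T: 0.0262·4180·(T − 100) = 109.52(T − 100)
  water warms: 1.06·4180·(T − 22.8) = 4430.8(T − 22.8)
  steel cup: 0.368·466·(T − 22.8) = 171.49(T − 22.8)
4711.8 T = 59212 + 10952 + 104932 = 175096
T ≈ 37.16 °C, under the boiling point, so the assumption holds.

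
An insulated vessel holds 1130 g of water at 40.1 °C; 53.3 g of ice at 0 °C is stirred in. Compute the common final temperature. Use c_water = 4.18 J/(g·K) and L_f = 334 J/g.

Let T be the final temperature. ΣQ_i = 0:
latent heat to melt: 53.3×334 = 17802
  warm the meltwater: 222.79 T
  water: 4723.4(T − 40.1)
4946.2 T = 189408 − 17802 = 171606
T ≈ 34.69 °C (positive, so assuming full melt was valid).

T_f ≈ 34.7 °C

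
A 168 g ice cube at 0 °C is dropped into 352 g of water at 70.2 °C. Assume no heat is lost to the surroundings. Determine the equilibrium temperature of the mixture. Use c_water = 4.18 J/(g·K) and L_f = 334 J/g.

Sum of m c ΔT and latent-heat terms is zero:
latent heat to melt: 168·334 = 56112; warm the meltwater: 702.24 T; water cools: 352·4.18·(T − 70.2) = 1471.4(T − 70.2)
2173.6 T = 103289 − 56112 = 47177
T ≈ 21.70 °C — above 0 °C, consistent with complete melting.

T_f ≈ 21.7 °C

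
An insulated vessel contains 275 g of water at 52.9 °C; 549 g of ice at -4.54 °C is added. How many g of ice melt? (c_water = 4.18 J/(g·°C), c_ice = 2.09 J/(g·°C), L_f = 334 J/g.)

m_melted ≈ 166 g

Water can give up m c ΔT = 275·4.18·52.9 = 60809 J before reaching 0 °C.
Warming the ice to 0 °C takes 549·2.09·4.54 = 5209.2 J, leaving 55599 J for melting.
Melting all 549 g of ice would need 549·334 = 183366 J.
Since 55599 < 183366 J, not all the ice melts; equilibrium is at 0 °C.
m_melt = 55599 / L_f = 166.5 g.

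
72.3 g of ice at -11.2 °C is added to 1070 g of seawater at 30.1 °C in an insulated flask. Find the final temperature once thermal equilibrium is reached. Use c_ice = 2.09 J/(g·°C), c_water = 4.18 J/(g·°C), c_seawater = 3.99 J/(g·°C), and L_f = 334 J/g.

T_f ≈ 22.5 °C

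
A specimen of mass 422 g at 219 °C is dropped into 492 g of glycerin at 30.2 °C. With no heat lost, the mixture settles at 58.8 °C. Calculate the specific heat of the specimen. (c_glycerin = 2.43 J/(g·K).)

c ≈ 0.506 J/(g·K)

Conservation of energy gives ΣQ = 0:
422×c×(58.8 − 219) + 492×2.43×(58.8 − 30.2) = 0
-67604 c = -34193
c = -34193/-67604 ≈ 0.5058 J/(g·K)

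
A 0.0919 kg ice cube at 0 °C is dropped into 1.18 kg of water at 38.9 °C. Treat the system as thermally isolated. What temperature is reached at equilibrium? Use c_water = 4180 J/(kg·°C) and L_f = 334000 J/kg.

Taking heat into each body as positive, Σ m c ΔT = 0:
latent heat to melt: 0.0919×334000 = 30695; meltwater 0→T: 0.0919×4180×T = 384.14 T; water cools: 1.18×4180×(T − 38.9) = 4932.4(T − 38.9)
5316.5 T = 191870 − 30695 = 161176
T ≈ 30.32 °C — above 0 °C, consistent with complete melting.

T_f ≈ 30.3 °C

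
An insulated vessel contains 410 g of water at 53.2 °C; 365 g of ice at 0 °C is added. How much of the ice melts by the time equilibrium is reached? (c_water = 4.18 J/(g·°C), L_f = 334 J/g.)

Water can give up m c ΔT = 410·4.18·53.2 = 91174 J before reaching 0 °C.
Fully melting the ice requires m_ice L_f = 365·334 = 121910 J.
That's not enough to melt it all — equilibrium is at 0 °C with ice remaining.
m_melt = 91174 / L_f = 273 g.

m_melted ≈ 273 g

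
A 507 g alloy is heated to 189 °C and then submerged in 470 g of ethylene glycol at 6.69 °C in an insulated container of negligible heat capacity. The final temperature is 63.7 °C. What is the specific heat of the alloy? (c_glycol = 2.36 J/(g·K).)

c ≈ 0.995 J/(g·K)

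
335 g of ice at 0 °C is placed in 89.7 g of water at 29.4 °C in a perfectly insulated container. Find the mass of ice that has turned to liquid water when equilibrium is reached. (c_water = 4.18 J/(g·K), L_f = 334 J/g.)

m_melted ≈ 33 g

Cooling the water to 0 °C releases 89.7·4.18·29.4 = 11023 J.
Fully melting the ice requires m_ice L_f = 335·334 = 111890 J.
11023 J < 111890 J, so only part of the ice melts and the system sits at 0 °C.
Mass melted = 11023/334 ≈ 33 g.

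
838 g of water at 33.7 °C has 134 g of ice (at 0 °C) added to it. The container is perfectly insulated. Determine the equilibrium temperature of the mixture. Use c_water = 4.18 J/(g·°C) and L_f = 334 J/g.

Let T be the final temperature. ΣQ_i = 0:
latent heat to melt: 134×334 = 44756
  warm the meltwater: 560.12 T
  water: 3502.8(T − 33.7)
4063 T = 118046 − 44756 = 73290
T ≈ 18.04 °C. Since T > 0 °C, the all-ice-melts assumption holds.

T_f ≈ 18.0 °C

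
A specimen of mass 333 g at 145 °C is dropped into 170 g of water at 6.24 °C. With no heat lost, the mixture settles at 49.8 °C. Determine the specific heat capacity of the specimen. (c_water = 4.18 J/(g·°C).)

Taking heat into each body as positive, Σ m c ΔT = 0:
333×c×(49.8 − 145) + 170×4.18×(49.8 − 6.24) = 0
-31702 c = -30954
c = -30954/-31702 ≈ 0.9764 J/(g·°C)

c ≈ 0.976 J/(g·°C)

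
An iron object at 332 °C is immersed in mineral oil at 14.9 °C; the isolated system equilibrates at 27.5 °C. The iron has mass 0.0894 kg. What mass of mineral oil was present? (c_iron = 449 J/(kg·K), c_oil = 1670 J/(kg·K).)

m ≈ 0.581 kg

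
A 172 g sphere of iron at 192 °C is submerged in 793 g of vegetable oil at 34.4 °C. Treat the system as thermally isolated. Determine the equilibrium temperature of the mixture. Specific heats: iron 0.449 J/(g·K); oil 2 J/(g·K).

T_f ≈ 41.7 °C

Energy conservation, ΣQ = 0:
172×0.449×(T − 192) + 793×2×(T − 34.4) = 0
77.23(T − 192) + 1586(T − 34.4) = 0
1663.2 T = 69386
T = 69386/1663.2 ≈ 41.72 °C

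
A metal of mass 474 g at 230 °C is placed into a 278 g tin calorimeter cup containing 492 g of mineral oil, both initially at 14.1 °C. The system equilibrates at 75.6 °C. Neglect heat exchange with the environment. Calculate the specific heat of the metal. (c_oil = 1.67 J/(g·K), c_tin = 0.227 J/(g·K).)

c ≈ 0.743 J/(g·K)

Setting the total heat transfer to zero:
474×c×(75.6 − 230) + 492×1.67×(75.6 − 14.1) + 278×0.227×(75.6 − 14.1) = 0
-73186 c = -54412
c = -54412/-73186 ≈ 0.7435 J/(g·K)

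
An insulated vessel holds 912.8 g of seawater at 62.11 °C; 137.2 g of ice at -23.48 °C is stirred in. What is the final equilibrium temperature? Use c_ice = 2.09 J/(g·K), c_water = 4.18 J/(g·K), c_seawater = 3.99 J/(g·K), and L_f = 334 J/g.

T_f ≈ 41.2 °C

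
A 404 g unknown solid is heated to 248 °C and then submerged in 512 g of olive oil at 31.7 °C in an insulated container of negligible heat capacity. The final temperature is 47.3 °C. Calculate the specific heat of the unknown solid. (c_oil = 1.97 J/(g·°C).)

c ≈ 0.194 J/(g·°C)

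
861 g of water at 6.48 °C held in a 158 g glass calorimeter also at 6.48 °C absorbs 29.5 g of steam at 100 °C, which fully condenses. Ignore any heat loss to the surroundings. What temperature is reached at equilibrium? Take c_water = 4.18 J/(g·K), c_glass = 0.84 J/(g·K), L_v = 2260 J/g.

Taking heat into each body as positive, Σ m c ΔT = 0:
latent heat released on condensation: 29.5×2260 = 66670; condensed water 100 °C→T: 123.31(T − 100); original water: 3599(T − 6.48); cup: 132.72(T − 6.48)
3855 T = 66670 + 12331 + 24181 = 103182
T ≈ 26.77 °C — below 100 °C, confirming all the steam condensed.

T_f ≈ 26.8 °C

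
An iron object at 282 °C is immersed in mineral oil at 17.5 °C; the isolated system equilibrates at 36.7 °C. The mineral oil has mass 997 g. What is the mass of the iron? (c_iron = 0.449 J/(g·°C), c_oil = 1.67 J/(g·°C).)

m ≈ 290 g

Energy conservation, ΣQ = 0:
m×0.449×(36.7 − 282) + 997×1.67×(36.7 − 17.5) = 0
-110.14 m = -31968
m = -31968/-110.14 ≈ 290.2 g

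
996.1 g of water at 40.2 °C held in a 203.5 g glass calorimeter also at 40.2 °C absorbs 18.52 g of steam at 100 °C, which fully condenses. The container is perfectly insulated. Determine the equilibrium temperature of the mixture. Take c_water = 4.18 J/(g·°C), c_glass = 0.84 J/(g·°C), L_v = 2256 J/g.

T_f ≈ 50.7 °C

Energy balance with sensible and latent terms:
latent heat released on condensation: 18.52·2256 = 41781
  condensed water 100 °C→T: 77.41(T − 100)
  original water: 4163.7(T − 40.2)
  glass cup: 203.5·0.84·(T − 40.2) = 170.94(T − 40.2)
4412.1 T = 41781 + 7741.4 + 174252 = 223775
T ≈ 50.72 °C — below 100 °C, confirming all the steam condensed.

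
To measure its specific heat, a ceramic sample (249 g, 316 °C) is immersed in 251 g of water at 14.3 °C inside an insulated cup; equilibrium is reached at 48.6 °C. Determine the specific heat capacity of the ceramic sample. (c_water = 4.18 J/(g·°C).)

c ≈ 0.54 J/(g·°C)

Setting the total heat transfer to zero:
249×c×(48.6 − 316) + 251×4.18×(48.6 − 14.3) = 0
-66583 c = -35987
c = -35987/-66583 ≈ 0.5405 J/(g·°C)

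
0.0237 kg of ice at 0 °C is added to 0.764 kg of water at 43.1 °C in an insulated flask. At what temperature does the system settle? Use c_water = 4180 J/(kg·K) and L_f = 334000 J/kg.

T_f ≈ 39.4 °C

Sum of m c ΔT and latent-heat terms is zero:
melt ice: 0.0237×334000 = 7915.8; warm the meltwater: 99.07 T; water cools: 0.764×4180×(T − 43.1) = 3193.5(T − 43.1)
3292.6 T = 137641 − 7915.8 = 129725
T ≈ 39.40 °C (positive, so assuming full melt was valid).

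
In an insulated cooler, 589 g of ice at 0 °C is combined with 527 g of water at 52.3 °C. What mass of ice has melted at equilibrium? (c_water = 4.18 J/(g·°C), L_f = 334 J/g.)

m_melted ≈ 345 g

Cooling the water to 0 °C releases 527×4.18×52.3 = 115210 J.
Melting all 589 g of ice would need 589×334 = 196726 J.
Since 115210 < 196726 J, not all the ice melts; equilibrium is at 0 °C.
m_melt = 115210 / L_f = 344.9 g.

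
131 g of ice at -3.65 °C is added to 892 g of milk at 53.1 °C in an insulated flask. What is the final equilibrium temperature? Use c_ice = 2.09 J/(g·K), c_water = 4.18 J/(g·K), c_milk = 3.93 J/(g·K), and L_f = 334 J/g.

T_f ≈ 34.9 °C

Energy balance with sensible and latent terms:
ice -3.65→0 °C: 131×2.09×3.65 = 999.33; melt ice: 131×334 = 43754; warm the meltwater: 547.58 T; milk cools: 892×3.93×(T − 53.1) = 3505.6(T − 53.1)
4053.1 T = 186145 − 44753 = 141392
T ≈ 34.88 °C — above 0 °C, consistent with complete melting.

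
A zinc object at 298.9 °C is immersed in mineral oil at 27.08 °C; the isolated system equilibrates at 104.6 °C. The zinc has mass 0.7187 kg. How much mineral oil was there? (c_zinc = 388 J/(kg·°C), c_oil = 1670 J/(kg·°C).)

m ≈ 0.419 kg

Conservation of energy gives ΣQ = 0:
0.7187×388×(104.6 − 298.9) + m×1670×(104.6 − 27.08) = 0
129458 m = 54182
m = 54182/129458 ≈ 0.4185 kg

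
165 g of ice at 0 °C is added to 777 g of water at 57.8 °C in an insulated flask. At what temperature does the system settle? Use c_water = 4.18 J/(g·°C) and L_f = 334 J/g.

T_f ≈ 33.7 °C

Setting the total heat transfer to zero:
latent heat to melt: 165·334 = 55110; warm the meltwater: 689.7 T; water: 3247.9(T − 57.8)
3937.6 T = 187726 − 55110 = 132616
T ≈ 33.68 °C (positive, so assuming full melt was valid).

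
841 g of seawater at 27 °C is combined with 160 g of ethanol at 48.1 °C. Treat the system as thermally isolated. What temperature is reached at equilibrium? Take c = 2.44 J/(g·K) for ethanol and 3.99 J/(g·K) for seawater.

Set heat shed by the hot body equal to heat absorbed by the cold body:
160·2.44·(48.1 − T) = 841·3.99·(T − 27)
390.4(48.1 − T) = 3355.6(T − 27)
3746 T = 109379  ⇒  T ≈ 29.20 °C

T_f ≈ 29.2 °C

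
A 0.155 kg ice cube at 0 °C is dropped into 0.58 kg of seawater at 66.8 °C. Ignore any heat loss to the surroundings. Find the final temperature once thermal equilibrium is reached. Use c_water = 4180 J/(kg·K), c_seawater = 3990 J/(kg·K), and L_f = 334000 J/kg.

T_f ≈ 34.7 °C

Taking heat into each body as positive, Σ m c ΔT = 0:
latent heat to melt: 0.155·334000 = 51770
  meltwater 0→T: 0.155·4180·T = 647.9 T
  seawater: 2314.2(T − 66.8)
2962.1 T = 154589 − 51770 = 102819
T ≈ 34.71 °C. Since T > 0 °C, the all-ice-melts assumption holds.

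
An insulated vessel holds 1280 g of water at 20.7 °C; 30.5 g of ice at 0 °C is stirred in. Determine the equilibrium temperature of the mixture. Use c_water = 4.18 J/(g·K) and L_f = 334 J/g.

T_f ≈ 18.4 °C

Conservation of energy gives ΣQ = 0:
fusion: m_ice L_f = 30.5·334 = 10187; meltwater 0→T: 30.5·4.18·T = 127.49 T; water cools: 1280·4.18·(T − 20.7) = 5350.4(T − 20.7)
5477.9 T = 110753 − 10187 = 100566
T ≈ 18.36 °C — above 0 °C, consistent with complete melting.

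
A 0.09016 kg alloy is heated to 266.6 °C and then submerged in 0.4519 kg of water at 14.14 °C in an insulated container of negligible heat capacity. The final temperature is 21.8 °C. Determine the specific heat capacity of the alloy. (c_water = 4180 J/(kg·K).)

c ≈ 656 J/(kg·K)

Heat lost by the alloy = heat gained by the water:
0.09016·c·(266.6 − 21.8) = 0.4519·4180·(21.8 − 14.14)
22.07 c = 14469  ⇒  c ≈ 655.6 J/(kg·K)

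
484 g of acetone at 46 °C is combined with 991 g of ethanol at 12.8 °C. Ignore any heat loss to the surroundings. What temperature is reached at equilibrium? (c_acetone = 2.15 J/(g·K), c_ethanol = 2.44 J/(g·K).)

Setting the total heat transfer to zero:
484*2.15*(T − 46) + 991*2.44*(T − 12.8) = 0
(1040.6 + 2418) T = 1040.6*46 + 2418*12.8
T = 78819/3458.6 ≈ 22.79 °C

T_f ≈ 22.8 °C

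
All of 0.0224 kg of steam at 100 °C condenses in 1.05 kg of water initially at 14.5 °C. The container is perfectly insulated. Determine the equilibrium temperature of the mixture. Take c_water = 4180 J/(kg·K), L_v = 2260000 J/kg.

Energy balance with sensible and latent terms:
condense steam: −0.0224×2260000 = −50624
  condensed water 100 °C→T: 93.63(T − 100)
  water warms: 1.05×4180×(T − 14.5) = 4389(T − 14.5)
4482.6 T = 50624 + 9363.2 + 63640 = 123628
T ≈ 27.58 °C (< 100 °C, so full condensation is consistent).

T_f ≈ 27.6 °C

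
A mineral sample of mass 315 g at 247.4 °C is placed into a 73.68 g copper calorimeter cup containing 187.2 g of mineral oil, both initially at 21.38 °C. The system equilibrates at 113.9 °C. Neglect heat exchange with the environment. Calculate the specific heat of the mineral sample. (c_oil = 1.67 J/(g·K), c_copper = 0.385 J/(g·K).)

Conservation of energy gives ΣQ = 0:
315×c×(113.9 − 247.4) + 187.2×1.67×(113.9 − 21.38) + 73.68×0.385×(113.9 − 21.38) = 0
-42052 c = -31548
c = -31548/-42052 ≈ 0.7502 J/(g·K)

c ≈ 0.75 J/(g·K)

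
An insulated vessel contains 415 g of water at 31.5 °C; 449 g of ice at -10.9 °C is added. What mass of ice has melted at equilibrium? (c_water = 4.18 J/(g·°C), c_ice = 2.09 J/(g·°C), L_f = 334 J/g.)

m_melted ≈ 133 g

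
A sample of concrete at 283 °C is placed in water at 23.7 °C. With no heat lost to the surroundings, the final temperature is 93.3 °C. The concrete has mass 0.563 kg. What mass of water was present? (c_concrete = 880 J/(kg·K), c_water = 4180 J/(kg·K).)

Heat lost by the concrete = heat gained by the water:
0.563×880×(283 − 93.3) = m×4180×(93.3 − 23.7)
290928 m = 93985  ⇒  m ≈ 0.3231 kg

m ≈ 0.323 kg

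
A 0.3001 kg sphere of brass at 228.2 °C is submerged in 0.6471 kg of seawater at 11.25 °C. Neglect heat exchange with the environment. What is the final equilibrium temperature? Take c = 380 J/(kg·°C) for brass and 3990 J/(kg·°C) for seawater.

T_f ≈ 20.4 °C

|Q_brass| = |Q_seawater|:
0.3001*380*(228.2 − T) = 0.6471*3990*(T − 11.25)
114.04(228.2 − T) = 2581.9(T − 11.25)
2696 T = 55070  ⇒  T ≈ 20.43 °C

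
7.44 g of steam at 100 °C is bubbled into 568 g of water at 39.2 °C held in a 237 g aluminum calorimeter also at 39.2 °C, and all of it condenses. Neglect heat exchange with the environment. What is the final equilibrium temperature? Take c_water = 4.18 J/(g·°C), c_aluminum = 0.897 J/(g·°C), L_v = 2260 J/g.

T_f ≈ 46.3 °C

Heat gained plus heat lost sum to zero:
condense steam: −7.44·2260 = −16814
  condensed water 100 °C→T: 31.1(T − 100)
  original water: 2374.2(T − 39.2)
  cup: 212.59(T − 39.2)
2617.9 T = 16814 + 3109.9 + 101404 = 121328
T ≈ 46.35 °C — below 100 °C, confirming all the steam condensed.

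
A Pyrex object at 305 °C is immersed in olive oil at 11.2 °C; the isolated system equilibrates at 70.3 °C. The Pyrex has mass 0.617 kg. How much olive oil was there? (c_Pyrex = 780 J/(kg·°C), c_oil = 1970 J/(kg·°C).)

Heat lost by the Pyrex = heat gained by the oil:
0.617·780·(305 − 70.3) = m·1970·(70.3 − 11.2)
116427 m = 112952  ⇒  m ≈ 0.9702 kg

m ≈ 0.97 kg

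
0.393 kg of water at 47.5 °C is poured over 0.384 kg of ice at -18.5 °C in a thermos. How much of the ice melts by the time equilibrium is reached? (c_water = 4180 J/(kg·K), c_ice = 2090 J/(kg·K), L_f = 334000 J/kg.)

m_melted ≈ 0.189 kg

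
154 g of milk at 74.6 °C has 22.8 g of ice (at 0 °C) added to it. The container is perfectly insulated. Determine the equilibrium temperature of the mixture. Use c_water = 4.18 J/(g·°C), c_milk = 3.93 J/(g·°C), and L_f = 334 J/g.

Conservation of energy gives ΣQ = 0:
fusion: m_ice L_f = 22.8·334 = 7615.2
  warm the meltwater: 95.3 T
  milk: 605.22(T − 74.6)
700.52 T = 45149 − 7615.2 = 37534
T ≈ 53.58 °C — above 0 °C, consistent with complete melting.

T_f ≈ 53.6 °C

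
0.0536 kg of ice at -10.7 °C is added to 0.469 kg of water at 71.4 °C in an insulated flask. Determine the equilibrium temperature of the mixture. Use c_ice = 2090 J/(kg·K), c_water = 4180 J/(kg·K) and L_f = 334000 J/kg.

Energy conservation, ΣQ = 0:
warm ice to 0 °C: 0.0536×2090×(0 − (-10.7)) = 1198.7
  latent heat to melt: 0.0536×334000 = 17902
  meltwater 0→T: 0.0536×4180×T = 224.05 T
  water cools: 0.469×4180×(T − 71.4) = 1960.4(T − 71.4)
2184.5 T = 139974 − 19101 = 120873
T ≈ 55.33 °C (positive, so assuming full melt was valid).

T_f ≈ 55.3 °C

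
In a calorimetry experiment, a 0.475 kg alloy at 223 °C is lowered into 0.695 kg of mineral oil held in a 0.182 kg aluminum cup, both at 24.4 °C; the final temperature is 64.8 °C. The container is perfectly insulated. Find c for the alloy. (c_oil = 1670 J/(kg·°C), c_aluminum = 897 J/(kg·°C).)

Net heat exchanged in the isolated system is zero:
0.475·c·(64.8 − 223) + 0.695·1670·(64.8 − 24.4) + 0.182·897·(64.8 − 24.4) = 0
-75.14 c = -53486
c = -53486/-75.14 ≈ 711.8 J/(kg·°C)

c ≈ 712 J/(kg·°C)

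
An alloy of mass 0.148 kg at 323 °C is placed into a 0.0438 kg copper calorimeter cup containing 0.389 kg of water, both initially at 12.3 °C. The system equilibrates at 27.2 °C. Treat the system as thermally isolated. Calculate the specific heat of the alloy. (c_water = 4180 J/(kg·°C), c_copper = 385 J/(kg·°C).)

Setting the total heat transfer to zero:
0.148·c·(27.2 − 323) + 0.389·4180·(27.2 − 12.3) + 0.0438·385·(27.2 − 12.3) = 0
-43.78 c = -24479
c = -24479/-43.78 ≈ 559.2 J/(kg·°C)

c ≈ 559 J/(kg·°C)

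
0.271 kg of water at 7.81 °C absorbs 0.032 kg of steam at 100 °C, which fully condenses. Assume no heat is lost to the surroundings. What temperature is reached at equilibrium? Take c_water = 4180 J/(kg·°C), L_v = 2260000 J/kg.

Energy balance with sensible and latent terms:
latent heat released on condensation: 0.032×2260000 = 72320; condensed water 100 °C→T: 133.76(T − 100); water warms: 0.271×4180×(T − 7.81) = 1132.8(T − 7.81)
1266.5 T = 72320 + 13376 + 8847 = 94543
T ≈ 74.65 °C (< 100 °C, so full condensation is consistent).

T_f ≈ 74.6 °C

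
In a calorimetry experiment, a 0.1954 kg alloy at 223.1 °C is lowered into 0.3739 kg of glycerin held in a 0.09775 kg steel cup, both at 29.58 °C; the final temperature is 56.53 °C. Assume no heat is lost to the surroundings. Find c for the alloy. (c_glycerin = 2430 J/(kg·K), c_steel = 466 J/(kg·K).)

c ≈ 790 J/(kg·K)

Let T be the final temperature. ΣQ_i = 0:
0.1954·c·(56.53 − 223.1) + 0.3739·2430·(56.53 − 29.58) + 0.09775·466·(56.53 − 29.58) = 0
-32.55 c = -25714
c = -25714/-32.55 ≈ 790 J/(kg·K)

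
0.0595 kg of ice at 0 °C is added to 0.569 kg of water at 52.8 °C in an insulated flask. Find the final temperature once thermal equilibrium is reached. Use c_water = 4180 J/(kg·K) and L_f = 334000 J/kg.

Energy conservation, ΣQ = 0:
fusion: m_ice L_f = 0.0595×334000 = 19873; meltwater 0→T: 0.0595×4180×T = 248.71 T; water cools: 0.569×4180×(T − 52.8) = 2378.4(T − 52.8)
2627.1 T = 125581 − 19873 = 105708
T ≈ 40.24 °C (positive, so assuming full melt was valid).

T_f ≈ 40.2 °C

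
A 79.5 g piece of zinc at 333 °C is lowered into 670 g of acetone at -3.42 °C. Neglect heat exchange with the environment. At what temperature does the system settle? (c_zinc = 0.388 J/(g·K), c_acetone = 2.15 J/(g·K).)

Net heat exchanged in the isolated system is zero:
79.5×0.388×(T − 333) + 670×2.15×(T − (-3.42)) = 0
30.85(T − 333) + 1440.5(T − (-3.42)) = 0
(30.85 + 1440.5) T = 30.85×333 + 1440.5×(-3.42)
T = 5345.2/1471.3 ≈ 3.63 °C

T_f ≈ 3.6 °C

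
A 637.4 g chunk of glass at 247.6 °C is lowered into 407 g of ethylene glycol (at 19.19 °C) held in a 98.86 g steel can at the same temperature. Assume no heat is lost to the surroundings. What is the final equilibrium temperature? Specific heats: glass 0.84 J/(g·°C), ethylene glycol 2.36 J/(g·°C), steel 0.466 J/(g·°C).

T_f ≈ 98.5 °C

T_f = Σ m_i c_i T_i / Σ m_i c_i:
T_f = (535.42*247.6 + 960.52*19.19 + 46.07*19.19) / (535.42 + 960.52 + 46.07)
    = 151885 / 1542 ≈ 98.50 °C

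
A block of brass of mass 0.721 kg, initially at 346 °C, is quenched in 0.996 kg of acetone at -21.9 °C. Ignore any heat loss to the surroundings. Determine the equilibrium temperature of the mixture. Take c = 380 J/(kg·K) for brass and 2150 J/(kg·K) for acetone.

T_f ≈ 19.8 °C

T_f = Σ m_i c_i T_i / Σ m_i c_i:
T_f = (273.98×346 + 2141.4×(-21.9)) / (273.98 + 2141.4)
    = 47900 / 2415.4 ≈ 19.83 °C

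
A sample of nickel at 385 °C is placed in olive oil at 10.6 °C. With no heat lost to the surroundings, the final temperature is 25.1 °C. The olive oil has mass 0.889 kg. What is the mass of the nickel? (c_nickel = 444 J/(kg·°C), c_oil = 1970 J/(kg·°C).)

m ≈ 0.159 kg

|Q_nickel| = |Q_oil|:
m×444×(385 − 25.1) = 0.889×1970×(25.1 − 10.6)
159796 m = 25394  ⇒  m ≈ 0.1589 kg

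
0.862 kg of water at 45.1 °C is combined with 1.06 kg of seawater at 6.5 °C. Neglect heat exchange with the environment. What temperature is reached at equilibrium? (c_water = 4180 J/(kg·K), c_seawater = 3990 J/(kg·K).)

|Q_water| = |Q_seawater|:
0.862·4180·(45.1 − T) = 1.06·3990·(T − 6.5)
3603.2(45.1 − T) = 4229.4(T − 6.5)
7832.6 T = 189994  ⇒  T ≈ 24.26 °C

T_f ≈ 24.3 °C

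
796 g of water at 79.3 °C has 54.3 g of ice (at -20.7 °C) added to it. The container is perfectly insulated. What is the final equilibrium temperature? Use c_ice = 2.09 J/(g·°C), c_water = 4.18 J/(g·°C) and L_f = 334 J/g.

T_f ≈ 68.5 °C

Heat gained plus heat lost sum to zero:
ice -20.7→0 °C: 54.3×2.09×20.7 = 2349.2
  latent heat to melt: 54.3×334 = 18136
  warm the meltwater: 226.97 T
  water cools: 796×4.18×(T − 79.3) = 3327.3(T − 79.3)
3554.3 T = 263853 − 20485 = 243368
T ≈ 68.47 °C (positive, so assuming full melt was valid).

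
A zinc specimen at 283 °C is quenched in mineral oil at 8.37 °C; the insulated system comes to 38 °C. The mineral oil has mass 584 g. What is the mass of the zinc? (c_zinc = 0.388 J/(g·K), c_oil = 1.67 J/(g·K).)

m ≈ 304 g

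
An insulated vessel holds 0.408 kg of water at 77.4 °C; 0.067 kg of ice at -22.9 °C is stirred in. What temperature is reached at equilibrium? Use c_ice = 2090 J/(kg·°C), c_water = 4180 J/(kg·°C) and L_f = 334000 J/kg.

T_f ≈ 53.6 °C

Conservation of energy gives ΣQ = 0:
ice -22.9→0 °C: 0.067·2090·22.9 = 3206.7
  fusion: m_ice L_f = 0.067·334000 = 22378
  warm the meltwater: 280.06 T
  water: 1705.4(T − 77.4)
1985.5 T = 132001 − 25585 = 106416
T ≈ 53.60 °C. Since T > 0 °C, the all-ice-melts assumption holds.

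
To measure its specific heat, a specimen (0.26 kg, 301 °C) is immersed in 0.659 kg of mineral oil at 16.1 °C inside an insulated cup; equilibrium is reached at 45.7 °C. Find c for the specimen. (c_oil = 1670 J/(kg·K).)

m_s c (T_s − T_f) = m_oil c_oil (T_f − T_0):
0.26·c·(301 − 45.7) = 0.659·1670·(45.7 − 16.1)
66.38 c = 32576  ⇒  c ≈ 490.8 J/(kg·K)

c ≈ 491 J/(kg·K)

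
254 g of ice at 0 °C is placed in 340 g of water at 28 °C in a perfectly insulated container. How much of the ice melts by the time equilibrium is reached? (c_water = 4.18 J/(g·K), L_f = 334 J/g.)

m_melted ≈ 119 g

Water can give up m c ΔT = 340·4.18·28 = 39794 J before reaching 0 °C.
Melting all 254 g of ice would need 254·334 = 84836 J.
39794 J < 84836 J, so only part of the ice melts and the system sits at 0 °C.
m_melt = 39794 / L_f = 119.1 g.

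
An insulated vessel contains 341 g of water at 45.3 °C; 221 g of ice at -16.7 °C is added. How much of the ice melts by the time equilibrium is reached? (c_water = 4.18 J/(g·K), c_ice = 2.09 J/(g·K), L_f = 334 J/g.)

m_melted ≈ 170 g

Heat available from the water dropping to 0 °C: 341·4.18·45.3 = 64570 J.
Of that, 221·2.09·16.7 = 7713.6 J goes to bring the ice to 0 °C, leaving 56856 J.
Fully melting the ice requires m_ice L_f = 221·334 = 73814 J.
Since 56856 < 73814 J, not all the ice melts; equilibrium is at 0 °C.
Mass melted = 56856/334 ≈ 170.2 g.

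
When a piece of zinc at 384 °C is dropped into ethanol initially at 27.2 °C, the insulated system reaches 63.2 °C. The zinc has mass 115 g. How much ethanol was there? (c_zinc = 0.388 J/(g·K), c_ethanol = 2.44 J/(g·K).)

Setting the total heat transfer to zero:
115·0.388·(63.2 − 384) + m·2.44·(63.2 − 27.2) = 0
87.84 m = 14314
m = 14314/87.84 ≈ 163 g

m ≈ 163 g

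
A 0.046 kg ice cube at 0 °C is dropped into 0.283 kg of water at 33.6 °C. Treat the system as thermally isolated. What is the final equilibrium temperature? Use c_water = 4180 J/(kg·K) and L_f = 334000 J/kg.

T_f ≈ 17.7 °C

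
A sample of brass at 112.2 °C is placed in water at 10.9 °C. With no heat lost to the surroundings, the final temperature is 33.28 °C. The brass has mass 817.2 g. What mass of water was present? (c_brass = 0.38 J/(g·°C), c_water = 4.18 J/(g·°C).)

m ≈ 262 g

Setting the total heat transfer to zero:
817.2×0.38×(33.28 − 112.2) + m×4.18×(33.28 − 10.9) = 0
93.55 m = 24508
m = 24508/93.55 ≈ 262 g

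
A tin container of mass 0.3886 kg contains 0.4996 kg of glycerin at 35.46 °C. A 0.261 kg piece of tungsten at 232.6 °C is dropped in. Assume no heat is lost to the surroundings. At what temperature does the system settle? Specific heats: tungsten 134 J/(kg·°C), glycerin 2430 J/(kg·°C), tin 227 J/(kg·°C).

Energy conservation, ΣQ = 0:
0.261·134·(T − 232.6) + 0.4996·2430·(T − 35.46) + 0.3886·227·(T − 35.46) = 0
34.97(T − 232.6) + 1214(T − 35.46) + 88.21(T − 35.46) = 0
(34.97 + 1214 + 88.21) T = 34.97·232.6 + 1214·35.46 + 88.21·35.46
T ≈ 40.62 °C

T_f ≈ 40.6 °C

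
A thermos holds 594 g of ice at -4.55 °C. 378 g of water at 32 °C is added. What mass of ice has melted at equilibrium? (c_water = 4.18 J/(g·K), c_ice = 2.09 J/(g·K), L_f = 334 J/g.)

m_melted ≈ 134 g

Cooling the water to 0 °C releases 378·4.18·32 = 50561 J.
Warming the ice to 0 °C takes 594·2.09·4.55 = 5648.6 J, leaving 44913 J for melting.
To melt every bit of ice: 594·334 = 198396 J.
That's not enough to melt it all — equilibrium is at 0 °C with ice remaining.
Mass melted = 44913/334 ≈ 134.5 g.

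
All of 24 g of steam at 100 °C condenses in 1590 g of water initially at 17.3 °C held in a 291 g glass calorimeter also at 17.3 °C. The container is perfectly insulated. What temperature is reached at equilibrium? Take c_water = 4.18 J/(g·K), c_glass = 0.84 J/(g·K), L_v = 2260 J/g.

T_f ≈ 26.2 °C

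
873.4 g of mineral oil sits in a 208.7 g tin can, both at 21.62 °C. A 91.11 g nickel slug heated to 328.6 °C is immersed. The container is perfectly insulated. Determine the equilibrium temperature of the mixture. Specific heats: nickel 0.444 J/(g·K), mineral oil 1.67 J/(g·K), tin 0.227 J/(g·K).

With ΣQ=0 the equilibrium temperature is the m·c-weighted mean:
T_f = (40.45·328.6 + 1458.6·21.62 + 47.37·21.62) / (40.45 + 1458.6 + 47.37)
    = 45852 / 1546.4 ≈ 29.65 °C

T_f ≈ 29.7 °C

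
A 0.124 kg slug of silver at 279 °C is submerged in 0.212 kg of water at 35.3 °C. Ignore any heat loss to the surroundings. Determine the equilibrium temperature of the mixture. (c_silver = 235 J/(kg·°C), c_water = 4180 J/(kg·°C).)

|Q_silver| = |Q_water|:
0.124*235*(279 − T) = 0.212*4180*(T − 35.3)
29.14(279 − T) = 886.16(T − 35.3)
915.3 T = 39412  ⇒  T ≈ 43.06 °C

T_f ≈ 43.1 °C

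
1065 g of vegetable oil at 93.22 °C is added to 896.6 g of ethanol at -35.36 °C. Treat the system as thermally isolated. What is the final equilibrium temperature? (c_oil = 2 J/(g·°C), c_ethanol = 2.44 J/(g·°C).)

Taking heat into each body as positive, Σ m c ΔT = 0:
1065×2×(T − 93.22) + 896.6×2.44×(T − (-35.36)) = 0
2130(T − 93.22) + 2187.7(T − (-35.36)) = 0
(2130 + 2187.7) T = 2130×93.22 + 2187.7×(-35.36)
T = 121201 / 4317.7 = 28.1 °C

T_f ≈ 28.1 °C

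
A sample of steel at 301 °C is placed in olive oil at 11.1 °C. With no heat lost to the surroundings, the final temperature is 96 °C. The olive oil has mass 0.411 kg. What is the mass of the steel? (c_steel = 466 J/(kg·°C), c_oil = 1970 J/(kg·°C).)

|Q_steel| = |Q_oil|:
m·466·(301 − 96) = 0.411·1970·(96 − 11.1)
95530 m = 68741  ⇒  m ≈ 0.7196 kg

m ≈ 0.72 kg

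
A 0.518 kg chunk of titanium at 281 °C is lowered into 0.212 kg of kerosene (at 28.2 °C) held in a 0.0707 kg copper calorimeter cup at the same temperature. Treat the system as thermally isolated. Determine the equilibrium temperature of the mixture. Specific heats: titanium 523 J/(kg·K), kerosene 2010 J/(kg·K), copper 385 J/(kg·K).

Conservation of energy gives ΣQ = 0:
0.518×523×(T − 281) + 0.212×2010×(T − 28.2) + 0.0707×385×(T − 28.2) = 0
270.91(T − 281) + 426.12(T − 28.2) + 27.22(T − 28.2) = 0
(270.91 + 426.12 + 27.22) T = 270.91×281 + 426.12×28.2 + 27.22×28.2
T = 88911/724.25 ≈ 122.76 °C

T_f ≈ 122.8 °C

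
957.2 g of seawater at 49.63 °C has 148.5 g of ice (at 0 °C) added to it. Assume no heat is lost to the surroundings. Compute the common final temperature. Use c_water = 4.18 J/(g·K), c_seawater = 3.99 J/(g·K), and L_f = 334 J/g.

Energy conservation, ΣQ = 0:
melt ice: 148.5·334 = 49599
  meltwater 0→T: 148.5·4.18·T = 620.73 T
  seawater cools: 957.2·3.99·(T − 49.63) = 3819.2(T − 49.63)
4440 T = 189548 − 49599 = 139949
T ≈ 31.52 °C — above 0 °C, consistent with complete melting.

T_f ≈ 31.5 °C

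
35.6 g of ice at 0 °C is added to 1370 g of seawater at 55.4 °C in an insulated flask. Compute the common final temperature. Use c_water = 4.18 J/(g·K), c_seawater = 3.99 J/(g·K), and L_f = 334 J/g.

T_f ≈ 51.8 °C

Energy balance with sensible and latent terms:
melt ice: 35.6×334 = 11890
  meltwater 0→T: 35.6×4.18×T = 148.81 T
  seawater cools: 1370×3.99×(T − 55.4) = 5466.3(T − 55.4)
5615.1 T = 302833 − 11890 = 290943
T ≈ 51.81 °C. Since T > 0 °C, the all-ice-melts assumption holds.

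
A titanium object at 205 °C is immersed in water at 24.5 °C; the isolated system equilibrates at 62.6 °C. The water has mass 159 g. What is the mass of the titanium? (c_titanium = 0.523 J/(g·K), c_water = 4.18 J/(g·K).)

m ≈ 340 g

Conservation of energy gives ΣQ = 0:
m·0.523·(62.6 − 205) + 159·4.18·(62.6 − 24.5) = 0
-74.48 m = -25322
m = -25322/-74.48 ≈ 340 g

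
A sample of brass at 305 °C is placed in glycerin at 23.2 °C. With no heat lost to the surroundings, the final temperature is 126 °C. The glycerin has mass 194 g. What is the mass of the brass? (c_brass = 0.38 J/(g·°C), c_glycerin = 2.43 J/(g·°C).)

Heat lost by the brass = heat gained by the glycerin:
m·0.38·(305 − 126) = 194·2.43·(126 − 23.2)
68.02 m = 48462  ⇒  m ≈ 712.5 g

m ≈ 712 g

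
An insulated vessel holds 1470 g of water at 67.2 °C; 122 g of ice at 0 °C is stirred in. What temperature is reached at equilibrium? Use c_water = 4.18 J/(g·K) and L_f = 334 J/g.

T_f ≈ 55.9 °C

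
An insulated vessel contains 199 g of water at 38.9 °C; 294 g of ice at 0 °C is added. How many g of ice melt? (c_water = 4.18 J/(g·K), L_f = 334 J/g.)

m_melted ≈ 96.9 g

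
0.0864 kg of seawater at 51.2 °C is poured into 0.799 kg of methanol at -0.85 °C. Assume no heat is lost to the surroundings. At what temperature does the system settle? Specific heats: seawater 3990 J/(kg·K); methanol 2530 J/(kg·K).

T_f = Σ m_i c_i T_i / Σ m_i c_i:
T_f = (344.74·51.2 + 2021.5·(-0.85)) / (344.74 + 2021.5)
    = 15932 / 2366.2 ≈ 6.73 °C

T_f ≈ 6.7 °C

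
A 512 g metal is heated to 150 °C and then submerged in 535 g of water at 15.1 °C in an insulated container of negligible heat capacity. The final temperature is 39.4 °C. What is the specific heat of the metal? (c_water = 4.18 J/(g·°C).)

c ≈ 0.96 J/(g·°C)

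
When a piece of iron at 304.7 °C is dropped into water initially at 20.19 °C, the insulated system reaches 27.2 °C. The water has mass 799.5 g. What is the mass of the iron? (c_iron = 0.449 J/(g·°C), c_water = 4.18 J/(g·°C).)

m ≈ 188 g

Heat gained plus heat lost sum to zero:
m·0.449·(27.2 − 304.7) + 799.5·4.18·(27.2 − 20.19) = 0
-124.6 m = -23427
m = -23427/-124.6 ≈ 188 g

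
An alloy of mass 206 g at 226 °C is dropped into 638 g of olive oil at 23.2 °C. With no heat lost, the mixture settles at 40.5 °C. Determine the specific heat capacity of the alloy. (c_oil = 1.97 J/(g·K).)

c ≈ 0.569 J/(g·K)

Taking heat into each body as positive, Σ m c ΔT = 0:
206×c×(40.5 − 226) + 638×1.97×(40.5 − 23.2) = 0
-38213 c = -21744
c = -21744/-38213 ≈ 0.569 J/(g·K)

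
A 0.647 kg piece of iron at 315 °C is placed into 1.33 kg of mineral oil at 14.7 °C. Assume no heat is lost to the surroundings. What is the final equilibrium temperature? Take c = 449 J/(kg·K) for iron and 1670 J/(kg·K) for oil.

T_f = Σ m_i c_i T_i / Σ m_i c_i:
T_f = (290.5*315 + 2221.1*14.7) / (290.5 + 2221.1)
    = 124159 / 2511.6 ≈ 49.43 °C

T_f ≈ 49.4 °C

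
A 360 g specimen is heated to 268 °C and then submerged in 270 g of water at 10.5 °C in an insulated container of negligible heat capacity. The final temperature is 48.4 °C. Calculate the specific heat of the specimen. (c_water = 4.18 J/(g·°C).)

c ≈ 0.541 J/(g·°C)

Conservation of energy gives ΣQ = 0:
360·c·(48.4 − 268) + 270·4.18·(48.4 − 10.5) = 0
-79056 c = -42774
c = -42774/-79056 ≈ 0.5411 J/(g·°C)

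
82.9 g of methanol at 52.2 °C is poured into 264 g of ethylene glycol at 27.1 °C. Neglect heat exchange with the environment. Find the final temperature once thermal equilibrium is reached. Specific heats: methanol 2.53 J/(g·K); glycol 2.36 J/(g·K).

|Q_methanol| = |Q_glycol|:
82.9×2.53×(52.2 − T) = 264×2.36×(T − 27.1)
209.74(52.2 − T) = 623.04(T − 27.1)
832.78 T = 27833  ⇒  T ≈ 33.42 °C

T_f ≈ 33.4 °C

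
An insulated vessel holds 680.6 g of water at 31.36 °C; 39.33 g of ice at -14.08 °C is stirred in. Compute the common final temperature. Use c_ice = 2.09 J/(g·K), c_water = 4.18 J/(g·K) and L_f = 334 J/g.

T_f ≈ 24.9 °C

Let T be the final temperature. ΣQ_i = 0:
warm ice to 0 °C: 39.33×2.09×(0 − (-14.08)) = 1157.4; fusion: m_ice L_f = 39.33×334 = 13136; meltwater 0→T: 39.33×4.18×T = 164.4 T; water: 2844.9(T − 31.36)
3009.3 T = 89216 − 14294 = 74923
T ≈ 24.90 °C — above 0 °C, consistent with complete melting.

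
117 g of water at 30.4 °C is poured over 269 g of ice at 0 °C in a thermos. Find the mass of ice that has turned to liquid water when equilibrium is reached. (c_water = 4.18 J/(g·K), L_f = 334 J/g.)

Heat available from the water dropping to 0 °C: 117×4.18×30.4 = 14867 J.
To melt every bit of ice: 269×334 = 89846 J.
14867 J < 89846 J, so only part of the ice melts and the system sits at 0 °C.
m_melt = 14867 / L_f = 44.51 g.

m_melted ≈ 44.5 g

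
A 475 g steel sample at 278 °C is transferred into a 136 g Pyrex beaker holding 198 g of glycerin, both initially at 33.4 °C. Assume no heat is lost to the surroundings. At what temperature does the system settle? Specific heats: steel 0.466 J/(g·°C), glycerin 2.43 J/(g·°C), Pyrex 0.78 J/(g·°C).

T_f ≈ 100.4 °C

Energy conservation, ΣQ = 0:
475·0.466·(T − 278) + 198·2.43·(T − 33.4) + 136·0.78·(T − 33.4) = 0
221.35(T − 278) + 481.14(T − 33.4) + 106.08(T − 33.4) = 0
808.57 T = 81148
T = 81148 / 808.57 = 100 °C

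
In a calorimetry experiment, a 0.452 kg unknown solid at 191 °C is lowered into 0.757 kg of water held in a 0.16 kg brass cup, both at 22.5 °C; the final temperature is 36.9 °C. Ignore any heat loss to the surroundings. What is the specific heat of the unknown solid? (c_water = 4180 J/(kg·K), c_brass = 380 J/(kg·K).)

c ≈ 667 J/(kg·K)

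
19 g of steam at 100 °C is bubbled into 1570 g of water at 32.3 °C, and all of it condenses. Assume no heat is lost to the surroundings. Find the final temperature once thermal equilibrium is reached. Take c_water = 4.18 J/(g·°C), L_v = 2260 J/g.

Taking heat into each body as positive, Σ m c ΔT = 0:
steam→water at 100 °C releases m L_v = 19·2260 = 42940
  condensate cools 100→T: 19·4.18·(T − 100) = 79.42(T − 100)
  water warms: 1570·4.18·(T − 32.3) = 6562.6(T − 32.3)
6642 T = 42940 + 7942 + 211972 = 262854
T ≈ 39.57 °C (< 100 °C, so full condensation is consistent).

T_f ≈ 39.6 °C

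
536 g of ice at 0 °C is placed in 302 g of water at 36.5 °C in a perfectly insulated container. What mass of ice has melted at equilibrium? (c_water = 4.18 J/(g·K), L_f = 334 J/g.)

m_melted ≈ 138 g

Water can give up m c ΔT = 302·4.18·36.5 = 46076 J before reaching 0 °C.
Melting all 536 g of ice would need 536·334 = 179024 J.
Since 46076 < 179024 J, not all the ice melts; equilibrium is at 0 °C.
m_melted·334 = 46076  ⇒  m_melted ≈ 138 g.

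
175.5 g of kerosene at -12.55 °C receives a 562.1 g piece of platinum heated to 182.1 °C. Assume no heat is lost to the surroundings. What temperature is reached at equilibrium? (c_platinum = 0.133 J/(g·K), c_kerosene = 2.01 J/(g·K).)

Net heat exchanged in the isolated system is zero:
562.1×0.133×(T − 182.1) + 175.5×2.01×(T − (-12.55)) = 0
74.76(T − 182.1) + 352.75(T − (-12.55)) = 0
(74.76 + 352.75) T = 74.76×182.1 + 352.75×(-12.55)
T ≈ 21.49 °C

T_f ≈ 21.5 °C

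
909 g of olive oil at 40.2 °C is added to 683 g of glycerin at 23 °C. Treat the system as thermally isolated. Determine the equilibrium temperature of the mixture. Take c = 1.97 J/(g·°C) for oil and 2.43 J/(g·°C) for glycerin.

Setting the total heat transfer to zero:
909*1.97*(T − 40.2) + 683*2.43*(T − 23) = 0
1790.7(T − 40.2) + 1659.7(T − 23) = 0
(1790.7 + 1659.7) T = 1790.7*40.2 + 1659.7*23
T = 110160 / 3450.4 = 31.9 °C

T_f ≈ 31.9 °C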